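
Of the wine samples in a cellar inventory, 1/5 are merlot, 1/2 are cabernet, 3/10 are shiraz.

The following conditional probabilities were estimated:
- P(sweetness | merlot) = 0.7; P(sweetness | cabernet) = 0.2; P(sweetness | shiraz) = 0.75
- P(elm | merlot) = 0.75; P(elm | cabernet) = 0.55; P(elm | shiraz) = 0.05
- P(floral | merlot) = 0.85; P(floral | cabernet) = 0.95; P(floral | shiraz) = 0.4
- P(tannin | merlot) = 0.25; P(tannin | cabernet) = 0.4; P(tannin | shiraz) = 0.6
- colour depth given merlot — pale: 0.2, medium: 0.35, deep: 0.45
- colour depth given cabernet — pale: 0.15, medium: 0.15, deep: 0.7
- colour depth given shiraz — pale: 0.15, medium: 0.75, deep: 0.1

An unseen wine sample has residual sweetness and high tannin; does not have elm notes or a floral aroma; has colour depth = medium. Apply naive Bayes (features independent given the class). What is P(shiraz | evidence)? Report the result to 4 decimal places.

0.9898

merlot: 0.2 × 0.7 × (1−0.75) × (1−0.85) × 0.25 × 0.35 = 0.000459375
cabernet: 0.5 × 0.2 × (1−0.55) × (1−0.95) × 0.4 × 0.15 = 0.000135
shiraz: 0.3 × 0.75 × (1−0.05) × (1−0.4) × 0.6 × 0.75 = 0.0577125
P(shiraz | x) = 0.0577125 / 0.058306875 ≈ 0.9898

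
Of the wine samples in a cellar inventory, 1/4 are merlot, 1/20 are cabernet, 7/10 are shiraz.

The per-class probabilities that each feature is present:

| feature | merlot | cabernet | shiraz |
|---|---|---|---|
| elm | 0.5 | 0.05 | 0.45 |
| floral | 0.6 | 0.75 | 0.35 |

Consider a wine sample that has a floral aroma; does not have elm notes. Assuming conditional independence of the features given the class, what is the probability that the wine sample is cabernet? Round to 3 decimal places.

0.145

merlot: 0.25 × (1−0.5) × 0.6 = 0.075
cabernet: 0.05 × (1−0.05) × 0.75 = 0.035625
shiraz: 0.7 × (1−0.45) × 0.35 = 0.13475
P(cabernet | x) = 0.035625 / 0.245375 ≈ 0.145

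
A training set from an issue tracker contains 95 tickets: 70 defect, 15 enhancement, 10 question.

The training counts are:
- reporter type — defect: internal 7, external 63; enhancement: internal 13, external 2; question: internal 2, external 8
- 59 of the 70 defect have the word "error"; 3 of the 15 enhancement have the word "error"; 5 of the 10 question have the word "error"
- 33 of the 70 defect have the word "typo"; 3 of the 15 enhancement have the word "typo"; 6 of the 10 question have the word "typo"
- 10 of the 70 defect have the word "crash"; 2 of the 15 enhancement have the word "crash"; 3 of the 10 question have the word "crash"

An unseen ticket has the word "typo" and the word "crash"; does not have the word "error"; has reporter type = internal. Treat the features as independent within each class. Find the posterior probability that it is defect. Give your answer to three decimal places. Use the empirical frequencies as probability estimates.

0.139

defect: (70/95) × (7/70) × (11/70) × (33/70) × (10/70) ≈ 0.000779807
enhancement: (15/95) × (13/15) × (12/15) × (3/15) × (2/15) ≈ 0.0029193
question: (10/95) × (2/10) × (5/10) × (6/10) × (3/10) ≈ 0.00189474
P(defect | x) = 0.000779807 / 0.005593847 ≈ 0.139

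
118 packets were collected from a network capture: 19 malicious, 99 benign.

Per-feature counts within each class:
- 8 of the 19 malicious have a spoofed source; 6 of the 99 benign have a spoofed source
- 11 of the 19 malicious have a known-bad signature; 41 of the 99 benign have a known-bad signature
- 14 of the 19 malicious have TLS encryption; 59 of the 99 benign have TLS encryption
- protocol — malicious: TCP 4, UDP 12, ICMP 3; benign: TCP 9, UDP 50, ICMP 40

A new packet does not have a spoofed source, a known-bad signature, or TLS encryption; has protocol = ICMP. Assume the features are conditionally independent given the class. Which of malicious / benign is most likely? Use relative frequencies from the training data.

benign

malicious: (19/118) × (11/19) × (8/19) × (5/19) × (3/19) ≈ 0.00163091
benign: (99/118) × (93/99) × (58/99) × (40/99) × (40/99) ≈ 0.0753778
Highest score → benign.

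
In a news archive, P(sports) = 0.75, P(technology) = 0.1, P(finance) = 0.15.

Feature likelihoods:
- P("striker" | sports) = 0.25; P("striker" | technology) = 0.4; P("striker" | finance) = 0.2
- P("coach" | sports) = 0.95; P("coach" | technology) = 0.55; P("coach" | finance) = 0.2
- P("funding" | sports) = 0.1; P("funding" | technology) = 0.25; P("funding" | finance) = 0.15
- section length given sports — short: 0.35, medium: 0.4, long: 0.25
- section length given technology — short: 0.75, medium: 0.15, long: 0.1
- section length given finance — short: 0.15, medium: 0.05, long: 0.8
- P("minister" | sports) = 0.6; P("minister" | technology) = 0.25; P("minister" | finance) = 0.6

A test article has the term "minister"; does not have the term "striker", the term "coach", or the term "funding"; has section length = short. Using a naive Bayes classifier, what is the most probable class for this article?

sports: 0.75 × (1−0.25) × (1−0.95) × (1−0.1) × 0.35 × 0.6 = 0.005315625
technology: 0.1 × (1−0.4) × (1−0.55) × (1−0.25) × 0.75 × 0.25 = 0.003796875
finance: 0.15 × (1−0.2) × (1−0.2) × (1−0.15) × 0.15 × 0.6 = 0.007344
Highest score → finance.

finance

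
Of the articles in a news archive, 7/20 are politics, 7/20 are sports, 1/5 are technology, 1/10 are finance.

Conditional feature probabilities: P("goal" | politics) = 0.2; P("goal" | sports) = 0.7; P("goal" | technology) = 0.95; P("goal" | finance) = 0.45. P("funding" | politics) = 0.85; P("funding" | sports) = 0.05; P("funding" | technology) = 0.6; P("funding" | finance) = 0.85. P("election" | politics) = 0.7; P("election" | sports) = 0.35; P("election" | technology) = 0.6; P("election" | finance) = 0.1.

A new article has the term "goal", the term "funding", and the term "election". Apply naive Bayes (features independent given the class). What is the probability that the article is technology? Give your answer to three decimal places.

0.579

politics: 0.35 × 0.2 × 0.85 × 0.7 = 0.04165
sports: 0.35 × 0.7 × 0.05 × 0.35 = 0.0042875
technology: 0.2 × 0.95 × 0.6 × 0.6 = 0.0684
finance: 0.1 × 0.45 × 0.85 × 0.1 = 0.003825
P(technology | x) = 0.0684 / 0.1181625 ≈ 0.579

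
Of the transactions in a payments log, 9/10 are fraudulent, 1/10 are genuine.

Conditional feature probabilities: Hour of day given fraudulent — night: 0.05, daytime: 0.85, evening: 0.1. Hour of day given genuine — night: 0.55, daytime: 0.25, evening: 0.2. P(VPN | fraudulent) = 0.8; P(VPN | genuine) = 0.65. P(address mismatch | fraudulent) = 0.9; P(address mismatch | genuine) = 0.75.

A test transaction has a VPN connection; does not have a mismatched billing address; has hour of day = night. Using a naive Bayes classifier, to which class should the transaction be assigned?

genuine

fraudulent: 0.9 × 0.05 × 0.8 × (1−0.9) = 0.0036
genuine: 0.1 × 0.55 × 0.65 × (1−0.75) = 0.0089375
Highest score → genuine.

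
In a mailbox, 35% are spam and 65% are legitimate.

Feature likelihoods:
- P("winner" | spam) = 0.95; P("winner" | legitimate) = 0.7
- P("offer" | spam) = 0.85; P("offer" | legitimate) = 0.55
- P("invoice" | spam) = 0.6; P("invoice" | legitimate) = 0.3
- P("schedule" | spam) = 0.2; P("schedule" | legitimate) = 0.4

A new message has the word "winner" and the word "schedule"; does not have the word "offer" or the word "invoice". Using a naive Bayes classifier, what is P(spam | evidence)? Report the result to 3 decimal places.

0.065

spam: 0.35 × 0.95 × (1−0.85) × (1−0.6) × 0.2 = 0.00399
legitimate: 0.65 × 0.7 × (1−0.55) × (1−0.3) × 0.4 = 0.05733
P(spam | x) = 0.00399 / 0.06132 ≈ 0.065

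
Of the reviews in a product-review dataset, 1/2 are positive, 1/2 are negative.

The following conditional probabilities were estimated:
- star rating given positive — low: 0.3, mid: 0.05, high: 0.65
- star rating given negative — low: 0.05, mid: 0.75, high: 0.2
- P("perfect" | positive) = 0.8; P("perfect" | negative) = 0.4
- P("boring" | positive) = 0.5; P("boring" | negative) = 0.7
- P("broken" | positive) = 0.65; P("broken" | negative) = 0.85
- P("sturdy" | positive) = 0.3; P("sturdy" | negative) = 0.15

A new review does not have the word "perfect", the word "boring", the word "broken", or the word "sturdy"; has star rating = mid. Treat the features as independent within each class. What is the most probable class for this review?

negative

positive: 0.5 × 0.05 × (1−0.8) × (1−0.5) × (1−0.65) × (1−0.3) = 0.0006125
negative: 0.5 × 0.75 × (1−0.4) × (1−0.7) × (1−0.85) × (1−0.15) = 0.00860625
Highest score → negative.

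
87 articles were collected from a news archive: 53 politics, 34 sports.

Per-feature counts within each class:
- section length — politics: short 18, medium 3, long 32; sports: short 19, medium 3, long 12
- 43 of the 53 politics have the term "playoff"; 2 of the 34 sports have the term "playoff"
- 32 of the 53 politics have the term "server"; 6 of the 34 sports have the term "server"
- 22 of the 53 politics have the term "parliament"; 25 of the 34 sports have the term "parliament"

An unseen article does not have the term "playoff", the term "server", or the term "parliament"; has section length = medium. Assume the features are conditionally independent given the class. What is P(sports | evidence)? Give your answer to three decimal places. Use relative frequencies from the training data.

politics: (53/87) × (3/53) × (10/53) × (21/53) × (31/53) ≈ 0.00150784
sports: (34/87) × (3/34) × (32/34) × (28/34) × (9/34) ≈ 0.00707483
P(sports | x) = 0.00707483 / 0.00858267 ≈ 0.824

0.824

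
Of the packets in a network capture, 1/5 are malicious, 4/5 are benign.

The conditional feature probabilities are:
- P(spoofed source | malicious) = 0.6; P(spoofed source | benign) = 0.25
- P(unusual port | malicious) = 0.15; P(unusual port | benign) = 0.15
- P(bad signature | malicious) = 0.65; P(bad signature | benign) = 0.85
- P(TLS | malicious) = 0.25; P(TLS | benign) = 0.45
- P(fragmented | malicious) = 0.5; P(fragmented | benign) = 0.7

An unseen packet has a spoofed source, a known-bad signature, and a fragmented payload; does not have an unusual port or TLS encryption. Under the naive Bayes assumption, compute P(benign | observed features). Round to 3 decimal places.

malicious: 0.2 × 0.6 × (1−0.15) × 0.65 × (1−0.25) × 0.5 = 0.0248625
benign: 0.8 × 0.25 × (1−0.15) × 0.85 × (1−0.45) × 0.7 = 0.0556325
P(benign | x) = 0.0556325 / 0.080495 ≈ 0.691

0.691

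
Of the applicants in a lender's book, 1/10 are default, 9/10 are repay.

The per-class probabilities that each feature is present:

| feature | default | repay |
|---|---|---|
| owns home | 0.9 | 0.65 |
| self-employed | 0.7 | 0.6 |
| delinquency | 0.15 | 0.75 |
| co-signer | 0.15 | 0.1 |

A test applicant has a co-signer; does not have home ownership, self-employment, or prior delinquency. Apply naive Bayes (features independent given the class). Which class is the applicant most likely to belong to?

repay

default: 0.1 × (1−0.9) × (1−0.7) × (1−0.15) × 0.15 = 0.0003825
repay: 0.9 × (1−0.65) × (1−0.6) × (1−0.75) × 0.1 = 0.00315
Highest score → repay.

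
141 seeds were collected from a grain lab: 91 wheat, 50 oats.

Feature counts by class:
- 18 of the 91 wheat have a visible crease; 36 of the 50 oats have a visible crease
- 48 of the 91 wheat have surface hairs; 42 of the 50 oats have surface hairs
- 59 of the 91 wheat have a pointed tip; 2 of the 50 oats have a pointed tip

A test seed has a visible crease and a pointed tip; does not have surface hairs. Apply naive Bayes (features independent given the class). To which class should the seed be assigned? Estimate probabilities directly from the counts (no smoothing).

wheat: (91/141) × (18/91) × (43/91) × (59/91) ≈ 0.0391103
oats: (50/141) × (36/50) × (8/50) × (2/50) ≈ 0.00163404
Highest score → wheat.

wheat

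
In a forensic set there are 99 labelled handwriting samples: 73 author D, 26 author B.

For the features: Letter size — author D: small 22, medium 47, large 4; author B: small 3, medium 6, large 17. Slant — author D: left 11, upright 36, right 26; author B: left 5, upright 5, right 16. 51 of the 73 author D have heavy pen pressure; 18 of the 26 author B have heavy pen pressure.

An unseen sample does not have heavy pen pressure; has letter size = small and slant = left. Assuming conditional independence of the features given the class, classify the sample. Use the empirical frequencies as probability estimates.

author D: (73/99) × (22/73) × (11/73) × (22/73) ≈ 0.0100915
author B: (26/99) × (3/26) × (5/26) × (8/26) ≈ 0.00179308
Highest score → author D.

author D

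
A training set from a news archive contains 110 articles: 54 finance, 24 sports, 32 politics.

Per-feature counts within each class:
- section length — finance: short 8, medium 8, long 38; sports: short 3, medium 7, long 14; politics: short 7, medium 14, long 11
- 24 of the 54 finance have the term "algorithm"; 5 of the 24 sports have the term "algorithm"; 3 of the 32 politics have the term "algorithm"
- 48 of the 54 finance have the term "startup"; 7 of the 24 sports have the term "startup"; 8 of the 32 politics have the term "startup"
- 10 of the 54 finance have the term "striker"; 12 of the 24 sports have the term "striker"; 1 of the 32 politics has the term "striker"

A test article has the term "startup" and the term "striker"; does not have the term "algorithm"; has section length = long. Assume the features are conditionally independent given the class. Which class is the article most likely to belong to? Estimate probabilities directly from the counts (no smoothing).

finance: (54/110) × (38/54) × (30/54) × (48/54) × (10/54) ≈ 0.0315916
sports: (24/110) × (14/24) × (19/24) × (7/24) × (12/24) ≈ 0.0146938
politics: (32/110) × (11/32) × (29/32) × (8/32) × (1/32) = 0.0007080078125
Highest score → finance.

finance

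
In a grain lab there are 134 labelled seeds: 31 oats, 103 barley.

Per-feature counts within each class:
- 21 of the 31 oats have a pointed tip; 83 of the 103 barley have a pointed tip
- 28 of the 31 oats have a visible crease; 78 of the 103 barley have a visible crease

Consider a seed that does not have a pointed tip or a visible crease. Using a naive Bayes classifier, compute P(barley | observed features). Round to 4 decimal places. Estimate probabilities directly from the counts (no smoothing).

0.8338

oats: (31/134) × (10/31) × (3/31) ≈ 0.00722195
barley: (103/134) × (20/103) × (25/103) ≈ 0.0362266
P(barley | x) = 0.0362266 / 0.04344855 ≈ 0.8338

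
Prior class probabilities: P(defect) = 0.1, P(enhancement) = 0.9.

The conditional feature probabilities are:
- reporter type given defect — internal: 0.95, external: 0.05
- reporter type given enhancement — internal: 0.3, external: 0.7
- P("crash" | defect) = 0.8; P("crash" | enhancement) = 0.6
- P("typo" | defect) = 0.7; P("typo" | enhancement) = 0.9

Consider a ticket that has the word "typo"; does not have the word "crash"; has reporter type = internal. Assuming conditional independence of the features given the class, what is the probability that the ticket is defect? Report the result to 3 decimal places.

defect: 0.1 × 0.95 × (1−0.8) × 0.7 = 0.0133
enhancement: 0.9 × 0.3 × (1−0.6) × 0.9 = 0.0972
P(defect | x) = 0.0133 / 0.1105 ≈ 0.120

0.120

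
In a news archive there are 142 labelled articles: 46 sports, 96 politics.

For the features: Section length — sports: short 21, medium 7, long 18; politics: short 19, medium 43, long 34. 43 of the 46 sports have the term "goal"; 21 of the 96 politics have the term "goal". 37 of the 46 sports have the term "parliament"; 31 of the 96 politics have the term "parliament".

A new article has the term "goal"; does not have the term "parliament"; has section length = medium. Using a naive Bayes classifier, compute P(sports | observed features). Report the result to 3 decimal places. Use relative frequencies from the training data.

0.167

sports: (46/142) × (7/46) × (43/46) × (9/46) ≈ 0.00901582
politics: (96/142) × (43/96) × (21/96) × (65/96) ≈ 0.0448508
P(sports | x) = 0.00901582 / 0.05386662 ≈ 0.167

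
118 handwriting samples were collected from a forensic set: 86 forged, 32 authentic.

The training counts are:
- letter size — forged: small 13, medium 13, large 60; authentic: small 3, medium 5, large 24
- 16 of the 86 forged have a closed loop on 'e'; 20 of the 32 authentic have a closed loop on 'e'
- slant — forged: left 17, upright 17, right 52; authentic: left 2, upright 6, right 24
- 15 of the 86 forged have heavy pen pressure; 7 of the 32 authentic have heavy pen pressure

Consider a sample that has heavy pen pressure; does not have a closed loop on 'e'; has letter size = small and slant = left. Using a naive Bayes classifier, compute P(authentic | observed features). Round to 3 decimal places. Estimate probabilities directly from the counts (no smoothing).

0.040

forged: (86/118) × (13/86) × (70/86) × (17/86) × (15/86) ≈ 0.00309175
authentic: (32/118) × (3/32) × (12/32) × (2/32) × (7/32) ≈ 0.000130346
P(authentic | x) = 0.000130346 / 0.003222096 ≈ 0.040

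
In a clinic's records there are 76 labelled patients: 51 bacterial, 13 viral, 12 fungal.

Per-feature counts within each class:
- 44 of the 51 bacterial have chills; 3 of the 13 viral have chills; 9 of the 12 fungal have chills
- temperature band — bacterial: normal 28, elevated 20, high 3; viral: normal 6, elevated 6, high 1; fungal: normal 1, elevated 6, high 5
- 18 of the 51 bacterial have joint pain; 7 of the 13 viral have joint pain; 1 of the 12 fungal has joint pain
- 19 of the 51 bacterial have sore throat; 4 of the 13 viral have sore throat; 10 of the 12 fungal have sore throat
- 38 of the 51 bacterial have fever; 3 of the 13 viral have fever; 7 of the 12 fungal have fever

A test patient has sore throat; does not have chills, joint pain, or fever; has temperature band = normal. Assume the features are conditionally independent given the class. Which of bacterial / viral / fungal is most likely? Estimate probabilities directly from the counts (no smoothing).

viral

bacterial: (51/76) × (7/51) × (28/51) × (33/51) × (19/51) × (13/51) ≈ 0.00310722
viral: (13/76) × (10/13) × (6/13) × (6/13) × (4/13) × (10/13) ≈ 0.006634
fungal: (12/76) × (3/12) × (1/12) × (11/12) × (10/12) × (5/12) ≈ 0.001047
Highest score → viral.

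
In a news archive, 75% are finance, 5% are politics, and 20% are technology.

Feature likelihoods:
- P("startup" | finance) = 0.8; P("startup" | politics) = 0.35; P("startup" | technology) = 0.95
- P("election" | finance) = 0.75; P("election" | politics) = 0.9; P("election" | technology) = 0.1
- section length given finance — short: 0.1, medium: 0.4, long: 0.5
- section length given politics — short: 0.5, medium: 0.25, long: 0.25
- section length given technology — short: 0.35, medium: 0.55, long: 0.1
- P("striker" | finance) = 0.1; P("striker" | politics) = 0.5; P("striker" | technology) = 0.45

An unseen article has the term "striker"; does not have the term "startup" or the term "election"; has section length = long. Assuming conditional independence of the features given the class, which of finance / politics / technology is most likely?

finance: 0.75 × (1−0.8) × (1−0.75) × 0.5 × 0.1 = 0.001875
politics: 0.05 × (1−0.35) × (1−0.9) × 0.25 × 0.5 = 0.00040625
technology: 0.2 × (1−0.95) × (1−0.1) × 0.1 × 0.45 = 0.000405
Highest score → finance.

finance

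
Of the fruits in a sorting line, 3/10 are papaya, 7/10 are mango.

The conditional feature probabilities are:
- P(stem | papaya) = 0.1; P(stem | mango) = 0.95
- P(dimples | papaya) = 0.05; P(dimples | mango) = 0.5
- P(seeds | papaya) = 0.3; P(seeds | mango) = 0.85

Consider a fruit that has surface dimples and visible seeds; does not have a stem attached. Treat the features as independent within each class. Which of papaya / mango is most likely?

papaya: 0.3 × (1−0.1) × 0.05 × 0.3 = 0.00405
mango: 0.7 × (1−0.95) × 0.5 × 0.85 = 0.014875
Highest score → mango.

mango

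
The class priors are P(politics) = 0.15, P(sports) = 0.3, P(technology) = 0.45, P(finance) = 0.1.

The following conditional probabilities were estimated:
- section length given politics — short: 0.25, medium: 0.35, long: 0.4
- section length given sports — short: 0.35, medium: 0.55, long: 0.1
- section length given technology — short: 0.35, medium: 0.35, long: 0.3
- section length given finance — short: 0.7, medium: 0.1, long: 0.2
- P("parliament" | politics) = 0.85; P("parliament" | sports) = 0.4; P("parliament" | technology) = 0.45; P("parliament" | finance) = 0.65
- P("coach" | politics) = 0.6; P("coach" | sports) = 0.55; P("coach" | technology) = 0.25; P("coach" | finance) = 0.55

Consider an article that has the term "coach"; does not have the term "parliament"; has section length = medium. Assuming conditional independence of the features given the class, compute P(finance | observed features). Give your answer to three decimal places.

politics: 0.15 × 0.35 × (1−0.85) × 0.6 = 0.004725
sports: 0.3 × 0.55 × (1−0.4) × 0.55 = 0.05445
technology: 0.45 × 0.35 × (1−0.45) × 0.25 = 0.02165625
finance: 0.1 × 0.1 × (1−0.65) × 0.55 = 0.001925
P(finance | x) = 0.001925 / 0.08275625 ≈ 0.023

0.023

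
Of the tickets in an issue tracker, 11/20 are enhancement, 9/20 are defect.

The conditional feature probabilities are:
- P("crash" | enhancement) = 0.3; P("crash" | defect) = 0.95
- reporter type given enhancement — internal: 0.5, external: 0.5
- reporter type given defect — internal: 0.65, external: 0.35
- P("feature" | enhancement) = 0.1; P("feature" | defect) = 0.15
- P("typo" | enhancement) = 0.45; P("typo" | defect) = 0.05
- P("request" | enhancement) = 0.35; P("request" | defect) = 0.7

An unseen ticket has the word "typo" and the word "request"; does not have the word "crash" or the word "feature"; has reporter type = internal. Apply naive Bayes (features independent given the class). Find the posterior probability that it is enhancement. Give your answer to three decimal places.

0.984

enhancement: 0.55 × (1−0.3) × 0.5 × (1−0.1) × 0.45 × 0.35 = 0.027286875
defect: 0.45 × (1−0.95) × 0.65 × (1−0.15) × 0.05 × 0.7 = 0.00043509375
P(enhancement | x) = 0.027286875 / 0.02772196875 ≈ 0.984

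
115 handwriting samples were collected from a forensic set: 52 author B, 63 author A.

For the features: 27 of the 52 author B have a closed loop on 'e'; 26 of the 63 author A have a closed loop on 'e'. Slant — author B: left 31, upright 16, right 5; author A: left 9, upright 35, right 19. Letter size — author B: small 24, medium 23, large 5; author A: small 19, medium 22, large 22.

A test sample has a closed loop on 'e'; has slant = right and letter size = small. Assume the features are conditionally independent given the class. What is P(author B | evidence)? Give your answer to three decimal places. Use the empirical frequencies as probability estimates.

author B: (52/115) × (27/52) × (5/52) × (24/52) ≈ 0.0104193
author A: (63/115) × (26/63) × (19/63) × (19/63) ≈ 0.0205637
P(author B | x) = 0.0104193 / 0.030983 ≈ 0.336

0.336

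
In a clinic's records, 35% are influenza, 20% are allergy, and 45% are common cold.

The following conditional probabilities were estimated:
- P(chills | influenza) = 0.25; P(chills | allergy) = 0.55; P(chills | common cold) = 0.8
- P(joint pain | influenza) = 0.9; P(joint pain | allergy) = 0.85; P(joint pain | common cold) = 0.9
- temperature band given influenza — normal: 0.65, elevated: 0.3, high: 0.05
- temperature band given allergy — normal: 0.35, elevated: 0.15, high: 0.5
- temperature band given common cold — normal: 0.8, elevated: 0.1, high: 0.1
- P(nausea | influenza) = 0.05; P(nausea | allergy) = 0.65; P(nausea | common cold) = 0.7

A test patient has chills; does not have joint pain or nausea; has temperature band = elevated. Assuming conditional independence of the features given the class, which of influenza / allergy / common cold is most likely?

influenza

influenza: 0.35 × 0.25 × (1−0.9) × 0.3 × (1−0.05) = 0.00249375
allergy: 0.2 × 0.55 × (1−0.85) × 0.15 × (1−0.65) = 0.00086625
common cold: 0.45 × 0.8 × (1−0.9) × 0.1 × (1−0.7) = 0.00108
Highest score → influenza.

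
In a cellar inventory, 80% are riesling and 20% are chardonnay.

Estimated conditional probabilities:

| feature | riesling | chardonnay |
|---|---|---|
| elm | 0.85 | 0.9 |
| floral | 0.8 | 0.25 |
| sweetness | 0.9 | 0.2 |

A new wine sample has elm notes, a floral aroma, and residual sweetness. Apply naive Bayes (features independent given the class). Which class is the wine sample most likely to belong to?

riesling: 0.8 × 0.85 × 0.8 × 0.9 = 0.4896
chardonnay: 0.2 × 0.9 × 0.25 × 0.2 = 0.009
Highest score → riesling.

riesling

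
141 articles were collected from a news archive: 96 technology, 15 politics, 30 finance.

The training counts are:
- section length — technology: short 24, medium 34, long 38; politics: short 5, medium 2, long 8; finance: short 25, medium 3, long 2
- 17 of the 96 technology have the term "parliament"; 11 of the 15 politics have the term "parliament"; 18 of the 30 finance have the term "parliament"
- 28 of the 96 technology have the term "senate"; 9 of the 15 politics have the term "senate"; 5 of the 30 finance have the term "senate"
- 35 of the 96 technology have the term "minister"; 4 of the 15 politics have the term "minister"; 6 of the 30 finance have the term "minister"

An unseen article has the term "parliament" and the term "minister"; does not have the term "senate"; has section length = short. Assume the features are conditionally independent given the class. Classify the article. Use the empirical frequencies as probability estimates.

technology: (96/141) × (24/96) × (17/96) × (68/96) × (35/96) ≈ 0.00778403
politics: (15/141) × (5/15) × (11/15) × (6/15) × (4/15) ≈ 0.00277384
finance: (30/141) × (25/30) × (18/30) × (25/30) × (6/30) ≈ 0.0177305
Highest score → finance.

finance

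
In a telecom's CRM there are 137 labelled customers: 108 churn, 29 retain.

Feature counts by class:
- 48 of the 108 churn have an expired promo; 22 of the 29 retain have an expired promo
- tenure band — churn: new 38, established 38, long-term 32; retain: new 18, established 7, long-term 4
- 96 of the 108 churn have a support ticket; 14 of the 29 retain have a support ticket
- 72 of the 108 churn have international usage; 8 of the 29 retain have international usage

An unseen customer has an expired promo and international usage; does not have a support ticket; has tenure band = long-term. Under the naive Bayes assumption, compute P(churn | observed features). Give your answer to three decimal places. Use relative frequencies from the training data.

churn: (108/137) × (48/108) × (32/108) × (12/108) × (72/108) ≈ 0.00768977
retain: (29/137) × (22/29) × (4/29) × (15/29) × (8/29) ≈ 0.00316045
P(churn | x) = 0.00768977 / 0.01085022 ≈ 0.709

0.709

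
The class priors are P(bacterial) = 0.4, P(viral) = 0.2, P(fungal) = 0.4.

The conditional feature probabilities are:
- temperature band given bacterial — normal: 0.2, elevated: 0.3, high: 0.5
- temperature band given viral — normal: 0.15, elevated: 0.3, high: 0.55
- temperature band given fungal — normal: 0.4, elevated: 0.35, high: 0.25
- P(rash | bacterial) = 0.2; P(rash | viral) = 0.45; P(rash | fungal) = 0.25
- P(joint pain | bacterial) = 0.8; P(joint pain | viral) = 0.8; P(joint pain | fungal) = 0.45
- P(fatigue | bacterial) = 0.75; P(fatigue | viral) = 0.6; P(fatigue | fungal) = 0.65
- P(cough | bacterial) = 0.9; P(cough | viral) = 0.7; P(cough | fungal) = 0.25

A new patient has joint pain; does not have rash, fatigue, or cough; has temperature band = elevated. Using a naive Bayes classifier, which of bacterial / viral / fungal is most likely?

bacterial: 0.4 × 0.3 × (1−0.2) × 0.8 × (1−0.75) × (1−0.9) = 0.00192
viral: 0.2 × 0.3 × (1−0.45) × 0.8 × (1−0.6) × (1−0.7) = 0.003168
fungal: 0.4 × 0.35 × (1−0.25) × 0.45 × (1−0.65) × (1−0.25) = 0.012403125
Highest score → fungal.

fungal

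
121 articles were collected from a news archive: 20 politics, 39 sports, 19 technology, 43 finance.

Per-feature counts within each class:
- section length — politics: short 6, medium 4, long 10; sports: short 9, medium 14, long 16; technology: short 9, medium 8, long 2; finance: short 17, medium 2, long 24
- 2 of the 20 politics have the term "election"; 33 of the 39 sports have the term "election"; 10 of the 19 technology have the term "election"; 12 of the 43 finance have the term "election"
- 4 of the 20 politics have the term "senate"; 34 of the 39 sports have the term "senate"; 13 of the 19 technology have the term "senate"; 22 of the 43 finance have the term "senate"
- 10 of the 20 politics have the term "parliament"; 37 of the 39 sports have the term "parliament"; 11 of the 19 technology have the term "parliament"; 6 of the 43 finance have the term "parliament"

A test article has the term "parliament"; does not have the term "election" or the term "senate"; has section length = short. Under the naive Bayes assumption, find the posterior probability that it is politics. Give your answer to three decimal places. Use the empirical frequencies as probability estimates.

0.548

politics: (20/121) × (6/20) × (18/20) × (16/20) × (10/20) ≈ 0.0178512
sports: (39/121) × (9/39) × (6/39) × (5/39) × (37/39) ≈ 0.00139183
technology: (19/121) × (9/19) × (9/19) × (6/19) × (11/19) ≈ 0.00644144
finance: (43/121) × (17/43) × (31/43) × (21/43) × (6/43) ≈ 0.00690225
P(politics | x) = 0.0178512 / 0.03258672 ≈ 0.548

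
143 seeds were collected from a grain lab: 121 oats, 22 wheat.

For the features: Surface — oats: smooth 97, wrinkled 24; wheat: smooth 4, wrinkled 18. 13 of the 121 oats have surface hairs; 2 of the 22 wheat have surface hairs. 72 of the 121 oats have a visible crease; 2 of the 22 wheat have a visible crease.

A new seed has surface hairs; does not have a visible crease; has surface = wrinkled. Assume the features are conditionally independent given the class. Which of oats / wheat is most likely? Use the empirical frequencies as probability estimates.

wheat

oats: (121/143) × (24/121) × (13/121) × (49/121) ≈ 0.00730203
wheat: (22/143) × (18/22) × (2/22) × (20/22) ≈ 0.0104028
Highest score → wheat.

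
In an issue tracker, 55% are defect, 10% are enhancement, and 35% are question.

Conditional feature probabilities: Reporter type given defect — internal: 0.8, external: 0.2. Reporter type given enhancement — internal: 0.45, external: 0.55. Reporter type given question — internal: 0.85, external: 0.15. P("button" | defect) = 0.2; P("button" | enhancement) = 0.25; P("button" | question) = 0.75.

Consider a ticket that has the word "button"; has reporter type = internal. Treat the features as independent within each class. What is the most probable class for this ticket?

question

defect: 0.55 × 0.8 × 0.2 = 0.088
enhancement: 0.1 × 0.45 × 0.25 = 0.01125
question: 0.35 × 0.85 × 0.75 = 0.223125
Highest score → question.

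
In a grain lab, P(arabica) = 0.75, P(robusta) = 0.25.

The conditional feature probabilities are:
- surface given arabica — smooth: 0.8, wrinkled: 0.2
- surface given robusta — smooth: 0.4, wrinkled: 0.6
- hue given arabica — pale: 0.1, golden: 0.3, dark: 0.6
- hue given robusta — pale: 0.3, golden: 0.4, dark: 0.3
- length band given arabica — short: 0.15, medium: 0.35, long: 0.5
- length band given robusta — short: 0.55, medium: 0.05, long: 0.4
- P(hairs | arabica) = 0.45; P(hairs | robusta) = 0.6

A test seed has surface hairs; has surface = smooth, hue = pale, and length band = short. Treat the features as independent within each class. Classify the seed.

robusta

arabica: 0.75 × 0.8 × 0.1 × 0.15 × 0.45 = 0.00405
robusta: 0.25 × 0.4 × 0.3 × 0.55 × 0.6 = 0.0099
Highest score → robusta.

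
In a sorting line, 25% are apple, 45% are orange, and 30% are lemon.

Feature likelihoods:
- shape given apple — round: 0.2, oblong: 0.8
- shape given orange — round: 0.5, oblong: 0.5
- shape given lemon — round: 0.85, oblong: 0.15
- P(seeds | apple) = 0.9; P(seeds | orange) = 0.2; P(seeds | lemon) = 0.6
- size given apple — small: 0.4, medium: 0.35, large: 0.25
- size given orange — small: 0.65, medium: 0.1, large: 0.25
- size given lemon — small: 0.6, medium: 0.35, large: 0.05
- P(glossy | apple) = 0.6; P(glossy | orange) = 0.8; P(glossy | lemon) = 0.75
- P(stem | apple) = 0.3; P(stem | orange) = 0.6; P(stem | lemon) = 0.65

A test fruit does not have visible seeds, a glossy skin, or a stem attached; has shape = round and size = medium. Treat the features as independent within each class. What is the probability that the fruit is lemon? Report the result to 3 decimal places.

0.618

apple: 0.25 × 0.2 × (1−0.9) × 0.35 × (1−0.6) × (1−0.3) = 0.00049
orange: 0.45 × 0.5 × (1−0.2) × 0.1 × (1−0.8) × (1−0.6) = 0.00144
lemon: 0.3 × 0.85 × (1−0.6) × 0.35 × (1−0.75) × (1−0.65) = 0.00312375
P(lemon | x) = 0.00312375 / 0.00505375 ≈ 0.618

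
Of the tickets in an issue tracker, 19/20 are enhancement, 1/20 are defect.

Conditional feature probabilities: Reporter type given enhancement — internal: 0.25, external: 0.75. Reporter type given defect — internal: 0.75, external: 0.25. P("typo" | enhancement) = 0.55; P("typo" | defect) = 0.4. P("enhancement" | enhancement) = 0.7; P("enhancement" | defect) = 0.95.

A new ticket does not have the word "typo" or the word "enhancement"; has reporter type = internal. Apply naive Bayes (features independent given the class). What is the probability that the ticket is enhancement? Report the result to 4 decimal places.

enhancement: 0.95 × 0.25 × (1−0.55) × (1−0.7) = 0.0320625
defect: 0.05 × 0.75 × (1−0.4) × (1−0.95) = 0.001125
P(enhancement | x) = 0.0320625 / 0.0331875 ≈ 0.9661

0.9661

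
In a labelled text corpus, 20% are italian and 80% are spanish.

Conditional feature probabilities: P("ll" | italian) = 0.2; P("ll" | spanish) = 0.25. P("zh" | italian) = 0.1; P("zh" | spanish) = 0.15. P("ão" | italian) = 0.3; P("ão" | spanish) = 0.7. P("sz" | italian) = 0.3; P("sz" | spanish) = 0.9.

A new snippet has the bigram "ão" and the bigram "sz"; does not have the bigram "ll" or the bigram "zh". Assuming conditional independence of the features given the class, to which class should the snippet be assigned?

spanish

italian: 0.2 × (1−0.2) × (1−0.1) × 0.3 × 0.3 = 0.01296
spanish: 0.8 × (1−0.25) × (1−0.15) × 0.7 × 0.9 = 0.3213
Highest score → spanish.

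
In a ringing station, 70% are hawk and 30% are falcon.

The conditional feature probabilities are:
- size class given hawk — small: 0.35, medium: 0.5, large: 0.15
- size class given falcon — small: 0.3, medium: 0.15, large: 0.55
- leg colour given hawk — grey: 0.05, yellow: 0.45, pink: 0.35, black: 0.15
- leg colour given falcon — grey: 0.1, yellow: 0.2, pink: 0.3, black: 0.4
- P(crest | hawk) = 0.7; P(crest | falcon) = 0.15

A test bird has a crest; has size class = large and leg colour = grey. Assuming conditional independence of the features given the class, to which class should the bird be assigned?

hawk: 0.7 × 0.15 × 0.05 × 0.7 = 0.003675
falcon: 0.3 × 0.55 × 0.1 × 0.15 = 0.002475
Highest score → hawk.

hawk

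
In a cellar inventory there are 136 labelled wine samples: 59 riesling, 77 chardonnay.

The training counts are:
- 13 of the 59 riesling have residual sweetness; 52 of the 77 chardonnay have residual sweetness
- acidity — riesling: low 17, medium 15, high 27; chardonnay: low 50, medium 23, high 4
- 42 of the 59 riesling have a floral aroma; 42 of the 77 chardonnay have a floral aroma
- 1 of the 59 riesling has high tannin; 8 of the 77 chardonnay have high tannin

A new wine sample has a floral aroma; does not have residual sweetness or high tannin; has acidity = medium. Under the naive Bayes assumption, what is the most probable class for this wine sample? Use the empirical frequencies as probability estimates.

riesling: (59/136) × (46/59) × (15/59) × (42/59) × (58/59) ≈ 0.0601771
chardonnay: (77/136) × (25/77) × (23/77) × (42/77) × (69/77) ≈ 0.0268383
Highest score → riesling.

riesling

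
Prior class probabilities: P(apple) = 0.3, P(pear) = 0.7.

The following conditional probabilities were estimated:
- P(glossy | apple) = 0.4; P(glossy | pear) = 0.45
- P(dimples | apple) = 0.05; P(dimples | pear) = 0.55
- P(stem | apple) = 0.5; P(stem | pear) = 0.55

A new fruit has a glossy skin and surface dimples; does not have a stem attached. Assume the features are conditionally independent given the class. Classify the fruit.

apple: 0.3 × 0.4 × 0.05 × (1−0.5) = 0.003
pear: 0.7 × 0.45 × 0.55 × (1−0.55) = 0.0779625
Highest score → pear.

pear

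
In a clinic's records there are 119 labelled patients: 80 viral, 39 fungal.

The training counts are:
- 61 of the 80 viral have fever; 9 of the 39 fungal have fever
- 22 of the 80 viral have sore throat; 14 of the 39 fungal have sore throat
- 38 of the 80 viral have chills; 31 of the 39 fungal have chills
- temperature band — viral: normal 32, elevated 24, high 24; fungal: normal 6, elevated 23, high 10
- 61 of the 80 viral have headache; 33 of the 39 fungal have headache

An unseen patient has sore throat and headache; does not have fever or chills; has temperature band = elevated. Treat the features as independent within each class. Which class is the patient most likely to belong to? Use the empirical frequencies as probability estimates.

fungal

viral: (80/119) × (19/80) × (22/80) × (42/80) × (24/80) × (61/80) ≈ 0.00527302
fungal: (39/119) × (30/39) × (14/39) × (8/39) × (23/39) × (33/39) ≈ 0.00926351
Highest score → fungal.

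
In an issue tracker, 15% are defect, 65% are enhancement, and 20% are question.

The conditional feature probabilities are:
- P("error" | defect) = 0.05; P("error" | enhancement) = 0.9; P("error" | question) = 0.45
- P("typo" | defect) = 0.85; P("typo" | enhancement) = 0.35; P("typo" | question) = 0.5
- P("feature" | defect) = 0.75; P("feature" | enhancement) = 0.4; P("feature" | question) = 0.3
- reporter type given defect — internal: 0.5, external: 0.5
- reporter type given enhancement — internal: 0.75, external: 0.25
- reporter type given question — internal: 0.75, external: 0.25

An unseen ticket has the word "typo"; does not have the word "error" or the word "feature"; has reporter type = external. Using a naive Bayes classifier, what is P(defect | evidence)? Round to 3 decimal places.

defect: 0.15 × (1−0.05) × 0.85 × (1−0.75) × 0.5 = 0.015140625
enhancement: 0.65 × (1−0.9) × 0.35 × (1−0.4) × 0.25 = 0.0034125
question: 0.2 × (1−0.45) × 0.5 × (1−0.3) × 0.25 = 0.009625
P(defect | x) = 0.015140625 / 0.028178125 ≈ 0.537

0.537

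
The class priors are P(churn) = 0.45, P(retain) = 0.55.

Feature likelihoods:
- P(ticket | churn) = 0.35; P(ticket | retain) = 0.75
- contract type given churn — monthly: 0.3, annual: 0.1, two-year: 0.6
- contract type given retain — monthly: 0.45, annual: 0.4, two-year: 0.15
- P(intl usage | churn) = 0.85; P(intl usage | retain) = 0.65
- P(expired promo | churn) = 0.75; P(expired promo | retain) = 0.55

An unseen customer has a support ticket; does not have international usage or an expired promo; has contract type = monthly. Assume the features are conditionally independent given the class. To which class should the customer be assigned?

retain

churn: 0.45 × 0.35 × 0.3 × (1−0.85) × (1−0.75) = 0.001771875
retain: 0.55 × 0.75 × 0.45 × (1−0.65) × (1−0.55) = 0.0292359375
Highest score → retain.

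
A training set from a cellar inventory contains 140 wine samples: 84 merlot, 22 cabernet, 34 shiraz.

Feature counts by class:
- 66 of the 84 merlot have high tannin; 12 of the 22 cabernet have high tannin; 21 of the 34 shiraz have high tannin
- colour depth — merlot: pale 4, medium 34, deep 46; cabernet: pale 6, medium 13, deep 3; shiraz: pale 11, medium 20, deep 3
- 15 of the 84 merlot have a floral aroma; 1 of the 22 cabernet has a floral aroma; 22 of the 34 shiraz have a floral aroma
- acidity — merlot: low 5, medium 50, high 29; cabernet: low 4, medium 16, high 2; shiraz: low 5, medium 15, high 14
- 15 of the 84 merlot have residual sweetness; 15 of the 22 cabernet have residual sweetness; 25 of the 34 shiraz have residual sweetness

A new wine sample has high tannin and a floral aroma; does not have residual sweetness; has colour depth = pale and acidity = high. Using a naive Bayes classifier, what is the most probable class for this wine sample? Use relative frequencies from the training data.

shiraz

merlot: (84/140) × (66/84) × (4/84) × (15/84) × (29/84) × (69/84) ≈ 0.00113683
cabernet: (22/140) × (12/22) × (6/22) × (1/22) × (2/22) × (7/22) ≈ 0.0000307356
shiraz: (34/140) × (21/34) × (11/34) × (22/34) × (14/34) × (9/34) ≈ 0.00342264
Highest score → shiraz.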